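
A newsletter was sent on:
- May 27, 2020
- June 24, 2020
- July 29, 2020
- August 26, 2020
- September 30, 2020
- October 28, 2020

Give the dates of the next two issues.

November 25, 2020; December 30, 2020

These are Wednesdays with 28, 35, 28, 35, 28-day gaps.
Each is the final Wednesday of its month — July 29, 2020 is past the 28th, so '4th Wednesday' doesn't fit.
November 2020 ends with Wednesday November 25, 2020.
December 2020 ends with Wednesday December 30, 2020.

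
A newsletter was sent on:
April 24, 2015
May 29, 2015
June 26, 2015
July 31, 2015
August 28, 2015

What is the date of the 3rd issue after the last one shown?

November 27, 2015

These are Fridays with 35, 28, 35, 28-day gaps.
Each is the final Friday of its month — May 29, 2015 is past the 28th, so '4th Friday' doesn't fit.
September 2015 ends with Friday September 25, 2015.
Last Friday of October 2015: October 30, 2015.
November 2015 ends with Friday November 27, 2015.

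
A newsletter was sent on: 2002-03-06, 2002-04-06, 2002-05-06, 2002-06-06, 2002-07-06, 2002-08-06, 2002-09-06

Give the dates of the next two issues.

The day-of-month is always 6 (31, 30, 31, 30, 31, 31 days between events).
So this recurs on the 6th of each month.
October 2002: 2002-10-06.
Next: November 2002 → 2002-11-06.

2002-10-06, 2002-11-06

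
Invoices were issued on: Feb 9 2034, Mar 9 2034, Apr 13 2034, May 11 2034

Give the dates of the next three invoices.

Jun 8 2034, Jul 13 2034, Aug 10 2034

Gaps: 28, 35, 28 days — a mix of 28 and 35. Every date is a Thursday.
Each is the 2nd Thursday of its month.
June 2034 — 2nd Thursday is Jun 8 2034.
2nd Thursday of July 2034: Jul 13 2034.
2nd Thursday of August 2034: Aug 10 2034.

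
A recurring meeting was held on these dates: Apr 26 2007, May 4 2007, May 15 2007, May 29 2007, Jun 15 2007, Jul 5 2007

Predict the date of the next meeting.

The spacing grows by 3 each time: 8, 11, 14, 17, 20 days.
Next gap: 23 days. Jul 5 2007 + 23 days = Jul 28 2007.

Jul 28 2007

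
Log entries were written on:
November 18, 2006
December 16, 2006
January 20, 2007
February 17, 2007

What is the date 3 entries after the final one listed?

Gaps: 28, 35, 28 days — a mix of 28 and 35. Every date is a Saturday.
Each is the 3rd Saturday of its month.
3rd Saturday of March 2007: March 17, 2007.
April 2007 — 3rd Saturday is April 21, 2007.
May 2007 — 3rd Saturday is May 19, 2007.

May 19, 2007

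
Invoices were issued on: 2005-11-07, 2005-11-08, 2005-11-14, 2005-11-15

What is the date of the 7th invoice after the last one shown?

Gaps: 1, 6, 1 days — not constant, but cyclic with period 2.
The events fall on every Monday and Tuesday.
Next Monday: 2005-11-21.
Next Tuesday: 2005-11-22.
The following Monday is 2005-11-28.
The following Tuesday is 2005-11-29.
The following Monday is 2005-12-05.
The following Tuesday is 2005-12-06.
Next Monday: 2005-12-12.

2005-12-12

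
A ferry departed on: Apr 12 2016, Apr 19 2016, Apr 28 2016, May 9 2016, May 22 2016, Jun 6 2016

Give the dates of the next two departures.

Intervals are 7, 9, 11, 13, 15 days — an arithmetic progression with common difference 2.
Next gap: 17 days. Jun 6 2016 + 17 days = Jun 23 2016.
Next gap: 19 days. Jun 23 2016 + 19 days = Jul 12 2016.

Jun 23 2016, Jul 12 2016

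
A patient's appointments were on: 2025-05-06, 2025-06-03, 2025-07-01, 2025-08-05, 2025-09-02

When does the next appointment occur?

2025-10-07

These are Tuesdays at 28- or 35-day spacing (28, 28, 35, 28).
The pattern: 1st Tuesday of the month.
1st Tuesday of October 2025: 2025-10-07.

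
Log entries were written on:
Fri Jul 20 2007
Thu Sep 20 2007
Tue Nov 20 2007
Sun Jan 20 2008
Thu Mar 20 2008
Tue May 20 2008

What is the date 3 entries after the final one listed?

Thu Nov 20 2008

Each date is the 20th; the gaps (62, 61, 61, 60, 61) track the month lengths.
The rule is the 20th of every 2 months.
Next: July 2008 → Sun Jul 20 2008.
Next: September 2008 → Sat Sep 20 2008.
Next: November 2008 → Thu Nov 20 2008.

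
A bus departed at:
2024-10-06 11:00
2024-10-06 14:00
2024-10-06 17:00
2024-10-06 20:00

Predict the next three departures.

2024-10-06 23:00, 2024-10-07 02:00, 2024-10-07 05:00

Spacing: 3, 3, 3 h — constant 3 h.
2024-10-06 20:00 + 3 h = 2024-10-06 23:00.
2024-10-06 23:00 + 3 h = 2024-10-07 02:00.
2024-10-07 02:00 + 3 h = 2024-10-07 05:00.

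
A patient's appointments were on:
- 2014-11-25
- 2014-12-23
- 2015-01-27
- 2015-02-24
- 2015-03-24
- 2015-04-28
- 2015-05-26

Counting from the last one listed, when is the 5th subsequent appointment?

2015-10-27

All dates are Tuesdays, 28, 35, 28, 28, 35, 28 days apart.
Specifically, the 4th Tuesday of each month.
4th Tuesday of June 2015: 2015-06-23.
4th Tuesday of July 2015: 2015-07-28.
4th Tuesday of August 2015: 2015-08-25.
4th Tuesday of September 2015: 2015-09-22.
October 2015 — 4th Tuesday is 2015-10-27.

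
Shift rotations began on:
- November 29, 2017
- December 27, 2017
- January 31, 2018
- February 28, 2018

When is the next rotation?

All Wednesdays; the gaps (28, 35, 28) vary with month length.
This is the last Wednesday of each month.
March 2018 ends with Wednesday March 28, 2018.

March 28, 2018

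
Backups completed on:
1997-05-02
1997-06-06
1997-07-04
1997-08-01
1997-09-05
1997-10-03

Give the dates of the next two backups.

All dates are Fridays, 35, 28, 28, 35, 28 days apart.
Specifically, the 1st Friday of each month.
November 1997 — 1st Friday is 1997-11-07.
1st Friday of December 1997: 1997-12-05.

1997-11-07, 1997-12-05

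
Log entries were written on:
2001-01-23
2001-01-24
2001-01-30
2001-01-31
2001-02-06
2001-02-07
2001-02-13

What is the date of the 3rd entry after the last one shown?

Every event lands on a Tuesday or Wednesday (gaps cycle 1, 6, 1, 6, 1, 6).
So the schedule is: every Tuesday and Wednesday.
The following Wednesday is 2001-02-14.
The following Tuesday is 2001-02-20.
The following Wednesday is 2001-02-21.

2001-02-21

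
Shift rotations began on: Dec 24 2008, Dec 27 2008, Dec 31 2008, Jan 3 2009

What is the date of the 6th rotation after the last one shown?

Every event lands on a Wednesday or Saturday (gaps cycle 3, 4, 3).
So the schedule is: every Wednesday and Saturday.
The following Wednesday is Jan 7 2009.
The following Saturday is Jan 10 2009.
The following Wednesday is Jan 14 2009.
Next Saturday: Jan 17 2009.
The following Wednesday is Jan 21 2009.
Next Saturday: Jan 24 2009.

Jan 24 2009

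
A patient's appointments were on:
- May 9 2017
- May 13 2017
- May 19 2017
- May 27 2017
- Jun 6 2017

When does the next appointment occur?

The spacing grows by 2 each time: 4, 6, 8, 10 days.
Next gap: 12 days. Jun 6 2017 + 12 days = Jun 18 2017.

Jun 18 2017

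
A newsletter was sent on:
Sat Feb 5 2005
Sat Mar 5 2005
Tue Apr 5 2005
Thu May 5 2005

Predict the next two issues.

Sun Jun 5 2005, Tue Jul 5 2005

The day-of-month is always 5 (28, 31, 30 days between events).
So this recurs on the 5th of each month.
Next: June 2005 → Sun Jun 5 2005.
Next: July 2005 → Tue Jul 5 2005.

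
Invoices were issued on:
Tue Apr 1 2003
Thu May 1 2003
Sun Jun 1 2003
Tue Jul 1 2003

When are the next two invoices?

Fri Aug 1 2003, Mon Sep 1 2003

The day-of-month is always 1 (30, 31, 30 days between events).
So this recurs on the 1st of each month.
August 2003: Fri Aug 1 2003.
September 2003: Mon Sep 1 2003.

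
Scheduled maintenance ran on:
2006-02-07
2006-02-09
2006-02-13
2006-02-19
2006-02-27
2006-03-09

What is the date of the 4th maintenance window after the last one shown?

2006-05-08

The spacing grows by 2 each time: 2, 4, 6, 8, 10 days.
Next gap: 12 days. 2006-03-09 + 12 days = 2006-03-21.
Next gap: 14 days. 2006-03-21 + 14 days = 2006-04-04.
Next gap: 16 days. 2006-04-04 + 16 days = 2006-04-20.
Next gap: 18 days. 2006-04-20 + 18 days = 2006-05-08.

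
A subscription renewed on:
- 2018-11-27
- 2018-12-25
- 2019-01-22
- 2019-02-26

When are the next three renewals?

These are Tuesdays at 28- or 35-day spacing (28, 28, 35).
The pattern: 4th Tuesday of the month.
4th Tuesday of March 2019: 2019-03-26.
April 2019 — 4th Tuesday is 2019-04-23.
May 2019 — 4th Tuesday is 2019-05-28.

2019-03-26, 2019-04-23, 2019-05-28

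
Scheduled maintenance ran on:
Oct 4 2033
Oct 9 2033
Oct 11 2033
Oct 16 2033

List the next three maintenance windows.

The gap pattern 5, 2, 5 repeats every 2 events.
These are the Tuesdays and Sundays of each week.
Next Tuesday: Oct 18 2033.
Next Sunday: Oct 23 2033.
Next Tuesday: Oct 25 2033.

Oct 18 2033, Oct 23 2033, Oct 25 2033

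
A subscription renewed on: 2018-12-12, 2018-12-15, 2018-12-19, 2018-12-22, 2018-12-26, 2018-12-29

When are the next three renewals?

The gap pattern 3, 4, 3, 4, 3 repeats every 2 events.
These are the Wednesdays and Saturdays of each week.
The following Wednesday is 2019-01-02.
Next Saturday: 2019-01-05.
The following Wednesday is 2019-01-09.

2019-01-02, 2019-01-05, 2019-01-09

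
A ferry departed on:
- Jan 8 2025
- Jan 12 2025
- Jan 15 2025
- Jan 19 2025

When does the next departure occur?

Gaps: 4, 3, 4 days — not constant, but cyclic with period 2.
The events fall on every Wednesday and Sunday.
The following Wednesday is Jan 22 2025.

Jan 22 2025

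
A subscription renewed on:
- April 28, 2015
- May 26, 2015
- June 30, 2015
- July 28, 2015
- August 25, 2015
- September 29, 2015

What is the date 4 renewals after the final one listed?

January 26, 2016

Every date is a Tuesday; gaps 28, 35, 28, 28, 35 days.
Each is the last Tuesday of its month (at least one falls on the 29th or later, ruling out '4th Tuesday').
Last Tuesday of October 2015: October 27, 2015.
Last Tuesday of November 2015: November 24, 2015.
December 2015 ends with Tuesday December 29, 2015.
Last Tuesday of January 2016: January 26, 2016.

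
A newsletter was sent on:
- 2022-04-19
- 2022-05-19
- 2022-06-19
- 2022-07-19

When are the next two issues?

Each date is the 19th; the gaps (30, 31, 30) track the month lengths.
The rule is the 19th of each month.
Next: August 2022 → 2022-08-19.
September 2022: 2022-09-19.

2022-08-19, 2022-09-19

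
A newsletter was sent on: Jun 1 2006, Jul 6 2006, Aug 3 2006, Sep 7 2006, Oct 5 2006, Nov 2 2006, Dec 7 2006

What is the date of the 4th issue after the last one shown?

Apr 5 2007

All dates are Thursdays, 35, 28, 35, 28, 28, 35 days apart.
Specifically, the 1st Thursday of each month.
1st Thursday of January 2007: Jan 4 2007.
1st Thursday of February 2007: Feb 1 2007.
1st Thursday of March 2007: Mar 1 2007.
1st Thursday of April 2007: Apr 5 2007.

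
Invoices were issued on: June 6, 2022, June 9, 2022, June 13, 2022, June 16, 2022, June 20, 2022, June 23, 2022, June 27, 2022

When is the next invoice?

June 30, 2022

Every event lands on a Monday or Thursday (gaps cycle 3, 4, 3, 4, 3, 4).
So the schedule is: every Monday and Thursday.
Next Thursday: June 30, 2022.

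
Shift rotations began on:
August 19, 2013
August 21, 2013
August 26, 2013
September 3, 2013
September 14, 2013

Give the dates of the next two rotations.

Intervals are 2, 5, 8, 11 days — an arithmetic progression with common difference 3.
Next gap: 14 days. September 14, 2013 + 14 days = September 28, 2013.
Next gap: 17 days. September 28, 2013 + 17 days = October 15, 2013.

September 28, 2013; October 15, 2013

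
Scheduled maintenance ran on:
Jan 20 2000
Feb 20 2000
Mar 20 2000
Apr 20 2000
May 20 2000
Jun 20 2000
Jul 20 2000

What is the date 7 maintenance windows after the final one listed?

Each date is the 20th; the gaps (31, 29, 31, 30, 31, 30) track the month lengths.
The rule is the 20th of each month.
August 2000: Aug 20 2000.
Next: September 2000 → Sep 20 2000.
October 2000: Oct 20 2000.
November 2000: Nov 20 2000.
December 2000: Dec 20 2000.
Next: January 2001 → Jan 20 2001.
February 2001: Feb 20 2001.

Feb 20 2001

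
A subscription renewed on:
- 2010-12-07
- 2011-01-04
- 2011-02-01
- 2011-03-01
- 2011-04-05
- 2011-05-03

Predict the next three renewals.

2011-06-07, 2011-07-05, 2011-08-02

These are Tuesdays at 28- or 35-day spacing (28, 28, 28, 35, 28).
The pattern: 1st Tuesday of the month.
June 2011 — 1st Tuesday is 2011-06-07.
July 2011 — 1st Tuesday is 2011-07-05.
August 2011 — 1st Tuesday is 2011-08-02.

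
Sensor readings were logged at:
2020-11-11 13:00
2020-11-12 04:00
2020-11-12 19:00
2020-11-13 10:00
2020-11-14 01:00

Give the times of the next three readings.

2020-11-14 16:00, 2020-11-15 07:00, 2020-11-15 22:00

The interval is a steady 15 hours (15, 15, 15, 15).
2020-11-14 01:00 + 15 h = 2020-11-14 16:00.
2020-11-14 16:00 + 15 h = 2020-11-15 07:00.
2020-11-15 07:00 + 15 h = 2020-11-15 22:00.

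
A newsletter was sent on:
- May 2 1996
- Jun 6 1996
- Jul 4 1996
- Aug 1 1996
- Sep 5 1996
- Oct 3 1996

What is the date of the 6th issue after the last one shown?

Gaps: 35, 28, 28, 35, 28 days — a mix of 28 and 35. Every date is a Thursday.
Each is the 1st Thursday of its month.
1st Thursday of November 1996: Nov 7 1996.
December 1996 — 1st Thursday is Dec 5 1996.
1st Thursday of January 1997: Jan 2 1997.
1st Thursday of February 1997: Feb 6 1997.
1st Thursday of March 1997: Mar 6 1997.
1st Thursday of April 1997: Apr 3 1997.

Apr 3 1997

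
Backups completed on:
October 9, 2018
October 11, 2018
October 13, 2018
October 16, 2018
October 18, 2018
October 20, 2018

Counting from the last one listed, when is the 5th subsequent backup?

Every event lands on a Tuesday or Thursday or Saturday (gaps cycle 2, 2, 3, 2, 2).
So the schedule is: every Tuesday, Thursday and Saturday.
The following Tuesday is October 23, 2018.
Next Thursday: October 25, 2018.
The following Saturday is October 27, 2018.
The following Tuesday is October 30, 2018.
The following Thursday is November 1, 2018.

November 1, 2018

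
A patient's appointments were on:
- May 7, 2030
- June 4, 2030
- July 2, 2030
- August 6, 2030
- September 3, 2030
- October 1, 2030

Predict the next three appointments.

These are Tuesdays at 28- or 35-day spacing (28, 28, 35, 28, 28).
The pattern: 1st Tuesday of the month.
1st Tuesday of November 2030: November 5, 2030.
December 2030 — 1st Tuesday is December 3, 2030.
January 2031 — 1st Tuesday is January 7, 2031.

November 5, 2030; December 3, 2030; January 7, 2031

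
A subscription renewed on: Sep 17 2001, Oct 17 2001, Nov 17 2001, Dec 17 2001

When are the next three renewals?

Each date is the 17th; the gaps (30, 31, 30) track the month lengths.
The rule is the 17th of each month.
January 2002: Jan 17 2002.
February 2002: Feb 17 2002.
March 2002: Mar 17 2002.

Jan 17 2002, Feb 17 2002, Mar 17 2002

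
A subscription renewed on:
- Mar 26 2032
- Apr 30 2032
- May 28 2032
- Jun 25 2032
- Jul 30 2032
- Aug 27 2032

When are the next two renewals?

Sep 24 2032, Oct 29 2032

All Fridays; the gaps (35, 28, 28, 35, 28) vary with month length.
This is the last Friday of each month.
September 2032 ends with Friday Sep 24 2032.
Last Friday of October 2032: Oct 29 2032.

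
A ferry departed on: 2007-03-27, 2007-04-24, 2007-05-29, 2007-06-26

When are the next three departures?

All Tuesdays; the gaps (28, 35, 28) vary with month length.
This is the last Tuesday of each month.
Last Tuesday of July 2007: 2007-07-31.
August 2007 ends with Tuesday 2007-08-28.
Last Tuesday of September 2007: 2007-09-25.

2007-07-31, 2007-08-28, 2007-09-25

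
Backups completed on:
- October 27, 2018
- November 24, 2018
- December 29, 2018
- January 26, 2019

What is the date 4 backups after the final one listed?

May 25, 2019

All Saturdays; the gaps (28, 35, 28) vary with month length.
This is the last Saturday of each month.
February 2019 ends with Saturday February 23, 2019.
Last Saturday of March 2019: March 30, 2019.
April 2019 ends with Saturday April 27, 2019.
May 2019 ends with Saturday May 25, 2019.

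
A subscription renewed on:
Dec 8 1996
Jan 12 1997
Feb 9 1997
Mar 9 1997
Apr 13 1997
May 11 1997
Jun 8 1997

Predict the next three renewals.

Jul 13 1997, Aug 10 1997, Sep 14 1997

Gaps: 35, 28, 28, 35, 28, 28 days — a mix of 28 and 35. Every date is a Sunday.
Each is the 2nd Sunday of its month.
July 1997 — 2nd Sunday is Jul 13 1997.
August 1997 — 2nd Sunday is Aug 10 1997.
September 1997 — 2nd Sunday is Sep 14 1997.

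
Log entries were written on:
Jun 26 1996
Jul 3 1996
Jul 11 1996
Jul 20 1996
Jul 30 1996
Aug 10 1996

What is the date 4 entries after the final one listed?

The spacing grows by 1 each time: 7, 8, 9, 10, 11 days.
Next gap: 12 days. Aug 10 1996 + 12 days = Aug 22 1996.
Next gap: 13 days. Aug 22 1996 + 13 days = Sep 4 1996.
Next gap: 14 days. Sep 4 1996 + 14 days = Sep 18 1996.
Next gap: 15 days. Sep 18 1996 + 15 days = Oct 3 1996.

Oct 3 1996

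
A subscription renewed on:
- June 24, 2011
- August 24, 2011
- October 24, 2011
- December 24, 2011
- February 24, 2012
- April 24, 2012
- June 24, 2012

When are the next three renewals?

August 24, 2012; October 24, 2012; December 24, 2012

The day-of-month is always 24 (61, 61, 61, 62, 60, 61 days between events).
So this recurs on the 24th of every 2 months.
August 2012: August 24, 2012.
Next: October 2012 → October 24, 2012.
Next: December 2012 → December 24, 2012.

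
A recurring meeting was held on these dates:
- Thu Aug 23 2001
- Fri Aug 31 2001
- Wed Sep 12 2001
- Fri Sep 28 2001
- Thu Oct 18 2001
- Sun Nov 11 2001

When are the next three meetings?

The spacing grows by 4 each time: 8, 12, 16, 20, 24 days.
Next gap: 28 days. Sun Nov 11 2001 + 28 days = Sun Dec 9 2001.
Next gap: 32 days. Sun Dec 9 2001 + 32 days = Thu Jan 10 2002.
Next gap: 36 days. Thu Jan 10 2002 + 36 days = Fri Feb 15 2002.

Sun Dec 9 2001, Thu Jan 10 2002, Fri Feb 15 2002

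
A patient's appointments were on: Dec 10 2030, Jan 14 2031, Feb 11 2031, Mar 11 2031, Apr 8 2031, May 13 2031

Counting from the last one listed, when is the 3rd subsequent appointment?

Aug 12 2031

These are Tuesdays at 28- or 35-day spacing (35, 28, 28, 28, 35).
The pattern: 2nd Tuesday of the month.
2nd Tuesday of June 2031: Jun 10 2031.
July 2031 — 2nd Tuesday is Jul 8 2031.
August 2031 — 2nd Tuesday is Aug 12 2031.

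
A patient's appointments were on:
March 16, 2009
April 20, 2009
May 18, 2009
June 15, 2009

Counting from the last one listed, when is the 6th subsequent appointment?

December 21, 2009

Gaps: 35, 28, 28 days — a mix of 28 and 35. Every date is a Monday.
Each is the 3rd Monday of its month.
3rd Monday of July 2009: July 20, 2009.
August 2009 — 3rd Monday is August 17, 2009.
3rd Monday of September 2009: September 21, 2009.
3rd Monday of October 2009: October 19, 2009.
3rd Monday of November 2009: November 16, 2009.
December 2009 — 3rd Monday is December 21, 2009.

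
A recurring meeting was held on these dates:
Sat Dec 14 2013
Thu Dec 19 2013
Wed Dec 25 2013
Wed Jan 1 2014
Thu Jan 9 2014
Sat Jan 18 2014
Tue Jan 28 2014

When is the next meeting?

Sat Feb 8 2014

Intervals are 5, 6, 7, 8, 9, 10 days — an arithmetic progression with common difference 1.
Next gap: 11 days. Tue Jan 28 2014 + 11 days = Sat Feb 8 2014.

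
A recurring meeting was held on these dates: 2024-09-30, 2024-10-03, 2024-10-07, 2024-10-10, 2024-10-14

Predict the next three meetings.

2024-10-17, 2024-10-21, 2024-10-24

The gap pattern 3, 4, 3, 4 repeats every 2 events.
These are the Mondays and Thursdays of each week.
The following Thursday is 2024-10-17.
The following Monday is 2024-10-21.
The following Thursday is 2024-10-24.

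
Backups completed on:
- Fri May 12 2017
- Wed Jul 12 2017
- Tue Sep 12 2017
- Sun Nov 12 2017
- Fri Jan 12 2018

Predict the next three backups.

The day-of-month is always 12 (61, 62, 61, 61 days between events).
So this recurs on the 12th of every 2 months.
Next: March 2018 → Mon Mar 12 2018.
Next: May 2018 → Sat May 12 2018.
Next: July 2018 → Thu Jul 12 2018.

Mon Mar 12 2018, Sat May 12 2018, Thu Jul 12 2018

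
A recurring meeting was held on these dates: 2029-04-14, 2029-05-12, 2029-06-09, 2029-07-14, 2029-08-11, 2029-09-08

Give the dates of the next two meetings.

2029-10-13, 2029-11-10

Gaps: 28, 28, 35, 28, 28 days — a mix of 28 and 35. Every date is a Saturday.
Each is the 2nd Saturday of its month.
October 2029 — 2nd Saturday is 2029-10-13.
2nd Saturday of November 2029: 2029-11-10.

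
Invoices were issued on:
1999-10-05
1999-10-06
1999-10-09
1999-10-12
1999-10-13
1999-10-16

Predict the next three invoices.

1999-10-19, 1999-10-20, 1999-10-23

The gap pattern 1, 3, 3, 1, 3 repeats every 3 events.
These are the Tuesdays, Wednesdays and Saturdays of each week.
The following Tuesday is 1999-10-19.
Next Wednesday: 1999-10-20.
The following Saturday is 1999-10-23.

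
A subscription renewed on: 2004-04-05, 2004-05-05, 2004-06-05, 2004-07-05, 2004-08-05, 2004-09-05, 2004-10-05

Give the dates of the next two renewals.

2004-11-05, 2004-12-05

Gaps: 30, 31, 30, 31, 31, 30 days — not constant. Every event is on the 5th of the month.
Pattern: the 5th of each month.
Next: November 2004 → 2004-11-05.
December 2004: 2004-12-05.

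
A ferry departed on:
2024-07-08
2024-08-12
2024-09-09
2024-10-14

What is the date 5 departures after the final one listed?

2025-03-10

These are Mondays at 28- or 35-day spacing (35, 28, 35).
The pattern: 2nd Monday of the month.
2nd Monday of November 2024: 2024-11-11.
December 2024 — 2nd Monday is 2024-12-09.
2nd Monday of January 2025: 2025-01-13.
February 2025 — 2nd Monday is 2025-02-10.
March 2025 — 2nd Monday is 2025-03-10.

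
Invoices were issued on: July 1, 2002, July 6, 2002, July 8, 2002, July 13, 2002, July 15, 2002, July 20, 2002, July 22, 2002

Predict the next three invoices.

July 27, 2002; July 29, 2002; August 3, 2002

The gap pattern 5, 2, 5, 2, 5, 2 repeats every 2 events.
These are the Mondays and Saturdays of each week.
Next Saturday: July 27, 2002.
The following Monday is July 29, 2002.
The following Saturday is August 3, 2002.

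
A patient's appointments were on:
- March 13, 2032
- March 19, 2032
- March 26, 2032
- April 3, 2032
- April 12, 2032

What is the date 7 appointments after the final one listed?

July 12, 2032

Gaps: 6, 7, 8, 9 days — each gap is 1 larger than the previous one.
Next gap: 10 days. April 12, 2032 + 10 days = April 22, 2032.
Next gap: 11 days. April 22, 2032 + 11 days = May 3, 2032.
Next gap: 12 days. May 3, 2032 + 12 days = May 15, 2032.
Next gap: 13 days. May 15, 2032 + 13 days = May 28, 2032.
Next gap: 14 days. May 28, 2032 + 14 days = June 11, 2032.
Next gap: 15 days. June 11, 2032 + 15 days = June 26, 2032.
Next gap: 16 days. June 26, 2032 + 16 days = July 12, 2032.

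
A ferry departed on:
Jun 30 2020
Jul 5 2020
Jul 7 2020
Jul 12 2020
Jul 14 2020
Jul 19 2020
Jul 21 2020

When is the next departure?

Gaps: 5, 2, 5, 2, 5, 2 days — not constant, but cyclic with period 2.
The events fall on every Tuesday and Sunday.
Next Sunday: Jul 26 2020.

Jul 26 2020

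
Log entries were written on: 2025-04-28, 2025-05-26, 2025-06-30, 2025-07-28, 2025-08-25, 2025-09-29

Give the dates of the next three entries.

All Mondays; the gaps (28, 35, 28, 28, 35) vary with month length.
This is the last Monday of each month.
October 2025 ends with Monday 2025-10-27.
November 2025 ends with Monday 2025-11-24.
December 2025 ends with Monday 2025-12-29.

2025-10-27, 2025-11-24, 2025-12-29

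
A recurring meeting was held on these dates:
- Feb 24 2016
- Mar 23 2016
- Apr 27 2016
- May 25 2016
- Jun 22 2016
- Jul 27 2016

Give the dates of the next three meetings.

Aug 24 2016, Sep 28 2016, Oct 26 2016

All dates are Wednesdays, 28, 35, 28, 28, 35 days apart.
Specifically, the 4th Wednesday of each month.
4th Wednesday of August 2016: Aug 24 2016.
September 2016 — 4th Wednesday is Sep 28 2016.
October 2016 — 4th Wednesday is Oct 26 2016.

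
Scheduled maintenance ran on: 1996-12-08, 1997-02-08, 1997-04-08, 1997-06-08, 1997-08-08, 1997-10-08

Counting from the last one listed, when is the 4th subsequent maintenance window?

1998-06-08

Gaps: 62, 59, 61, 61, 61 days — not constant. Every event is on the 8th of the month.
Pattern: the 8th of every 2 months.
December 1997: 1997-12-08.
Next: February 1998 → 1998-02-08.
Next: April 1998 → 1998-04-08.
June 1998: 1998-06-08.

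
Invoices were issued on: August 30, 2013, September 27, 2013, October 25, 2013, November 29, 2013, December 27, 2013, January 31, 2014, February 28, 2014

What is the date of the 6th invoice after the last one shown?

August 29, 2014

These are Fridays with 28, 28, 35, 28, 35, 28-day gaps.
Each is the final Friday of its month — August 30, 2013 is past the 28th, so '4th Friday' doesn't fit.
Last Friday of March 2014: March 28, 2014.
April 2014 ends with Friday April 25, 2014.
May 2014 ends with Friday May 30, 2014.
June 2014 ends with Friday June 27, 2014.
Last Friday of July 2014: July 25, 2014.
Last Friday of August 2014: August 29, 2014.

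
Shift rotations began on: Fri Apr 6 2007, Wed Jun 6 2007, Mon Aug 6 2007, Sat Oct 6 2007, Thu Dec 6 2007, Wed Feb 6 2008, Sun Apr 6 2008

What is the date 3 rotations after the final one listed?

Each date is the 6th; the gaps (61, 61, 61, 61, 62, 60) track the month lengths.
The rule is the 6th of every 2 months.
Next: June 2008 → Fri Jun 6 2008.
August 2008: Wed Aug 6 2008.
October 2008: Mon Oct 6 2008.

Mon Oct 6 2008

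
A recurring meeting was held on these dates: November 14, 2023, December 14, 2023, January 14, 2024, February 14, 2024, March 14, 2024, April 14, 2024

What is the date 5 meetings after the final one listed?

Each date is the 14th; the gaps (30, 31, 31, 29, 31) track the month lengths.
The rule is the 14th of each month.
May 2024: May 14, 2024.
Next: June 2024 → June 14, 2024.
July 2024: July 14, 2024.
August 2024: August 14, 2024.
Next: September 2024 → September 14, 2024.

September 14, 2024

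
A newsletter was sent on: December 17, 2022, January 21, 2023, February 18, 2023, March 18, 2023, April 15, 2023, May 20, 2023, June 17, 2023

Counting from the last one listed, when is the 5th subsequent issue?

Gaps: 35, 28, 28, 28, 35, 28 days — a mix of 28 and 35. Every date is a Saturday.
Each is the 3rd Saturday of its month.
3rd Saturday of July 2023: July 15, 2023.
August 2023 — 3rd Saturday is August 19, 2023.
September 2023 — 3rd Saturday is September 16, 2023.
3rd Saturday of October 2023: October 21, 2023.
3rd Saturday of November 2023: November 18, 2023.

November 18, 2023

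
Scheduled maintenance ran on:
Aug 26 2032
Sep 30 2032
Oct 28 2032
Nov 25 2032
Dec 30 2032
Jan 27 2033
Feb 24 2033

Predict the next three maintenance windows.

These are Thursdays with 35, 28, 28, 35, 28, 28-day gaps.
Each is the final Thursday of its month — Sep 30 2032 is past the 28th, so '4th Thursday' doesn't fit.
Last Thursday of March 2033: Mar 31 2033.
Last Thursday of April 2033: Apr 28 2033.
Last Thursday of May 2033: May 26 2033.

Mar 31 2033, Apr 28 2033, May 26 2033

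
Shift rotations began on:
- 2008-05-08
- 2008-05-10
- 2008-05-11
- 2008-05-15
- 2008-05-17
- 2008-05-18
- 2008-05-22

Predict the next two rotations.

Every event lands on a Thursday or Saturday or Sunday (gaps cycle 2, 1, 4, 2, 1, 4).
So the schedule is: every Thursday, Saturday and Sunday.
The following Saturday is 2008-05-24.
Next Sunday: 2008-05-25.

2008-05-24, 2008-05-25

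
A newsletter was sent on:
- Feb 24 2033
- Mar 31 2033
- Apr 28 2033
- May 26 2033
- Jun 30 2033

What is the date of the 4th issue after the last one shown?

Every date is a Thursday; gaps 35, 28, 28, 35 days.
Each is the last Thursday of its month (at least one falls on the 29th or later, ruling out '4th Thursday').
July 2033 ends with Thursday Jul 28 2033.
Last Thursday of August 2033: Aug 25 2033.
Last Thursday of September 2033: Sep 29 2033.
Last Thursday of October 2033: Oct 27 2033.

Oct 27 2033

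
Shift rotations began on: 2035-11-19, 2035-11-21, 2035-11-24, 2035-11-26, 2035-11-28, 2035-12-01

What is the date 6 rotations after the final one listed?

The gap pattern 2, 3, 2, 2, 3 repeats every 3 events.
These are the Mondays, Wednesdays and Saturdays of each week.
The following Monday is 2035-12-03.
The following Wednesday is 2035-12-05.
Next Saturday: 2035-12-08.
The following Monday is 2035-12-10.
The following Wednesday is 2035-12-12.
Next Saturday: 2035-12-15.

2035-12-15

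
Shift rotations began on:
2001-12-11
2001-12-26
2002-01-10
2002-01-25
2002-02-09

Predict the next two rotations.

2002-02-24, 2002-03-11

Gaps between consecutive events: 15, 15, 15, 15 days — a constant 15-day interval.
2002-02-09 + 15 days = 2002-02-24.
2002-02-24 + 15 days = 2002-03-11.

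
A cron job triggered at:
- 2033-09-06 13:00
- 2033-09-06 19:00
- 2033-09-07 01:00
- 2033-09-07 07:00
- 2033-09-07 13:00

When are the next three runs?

2033-09-07 19:00, 2033-09-08 01:00, 2033-09-08 07:00

Gaps: 6, 6, 6, 6 hours — each event is 6 hours after the previous one.
2033-09-07 13:00 + 6 h = 2033-09-07 19:00.
2033-09-07 19:00 + 6 h = 2033-09-08 01:00.
2033-09-08 01:00 + 6 h = 2033-09-08 07:00.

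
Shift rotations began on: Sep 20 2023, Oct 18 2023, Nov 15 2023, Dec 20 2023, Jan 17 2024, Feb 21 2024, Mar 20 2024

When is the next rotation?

All dates are Wednesdays, 28, 28, 35, 28, 35, 28 days apart.
Specifically, the 3rd Wednesday of each month.
3rd Wednesday of April 2024: Apr 17 2024.

Apr 17 2024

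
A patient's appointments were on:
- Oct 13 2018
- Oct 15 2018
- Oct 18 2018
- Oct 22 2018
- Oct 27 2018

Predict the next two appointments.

Nov 2 2018, Nov 9 2018

Intervals are 2, 3, 4, 5 days — an arithmetic progression with common difference 1.
Next gap: 6 days. Oct 27 2018 + 6 days = Nov 2 2018.
Next gap: 7 days. Nov 2 2018 + 7 days = Nov 9 2018.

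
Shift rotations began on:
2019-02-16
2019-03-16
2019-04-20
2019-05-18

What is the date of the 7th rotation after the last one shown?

2019-12-21

Gaps: 28, 35, 28 days — a mix of 28 and 35. Every date is a Saturday.
Each is the 3rd Saturday of its month.
June 2019 — 3rd Saturday is 2019-06-15.
July 2019 — 3rd Saturday is 2019-07-20.
3rd Saturday of August 2019: 2019-08-17.
September 2019 — 3rd Saturday is 2019-09-21.
October 2019 — 3rd Saturday is 2019-10-19.
3rd Saturday of November 2019: 2019-11-16.
December 2019 — 3rd Saturday is 2019-12-21.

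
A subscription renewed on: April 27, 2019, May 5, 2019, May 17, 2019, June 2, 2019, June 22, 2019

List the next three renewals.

July 16, 2019; August 13, 2019; September 14, 2019

The spacing grows by 4 each time: 8, 12, 16, 20 days.
Next gap: 24 days. June 22, 2019 + 24 days = July 16, 2019.
Next gap: 28 days. July 16, 2019 + 28 days = August 13, 2019.
Next gap: 32 days. August 13, 2019 + 32 days = September 14, 2019.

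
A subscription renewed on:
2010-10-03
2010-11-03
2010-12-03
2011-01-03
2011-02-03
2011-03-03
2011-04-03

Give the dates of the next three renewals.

2011-05-03, 2011-06-03, 2011-07-03

The day-of-month is always 3 (31, 30, 31, 31, 28, 31 days between events).
So this recurs on the 3rd of each month.
Next: May 2011 → 2011-05-03.
Next: June 2011 → 2011-06-03.
July 2011: 2011-07-03.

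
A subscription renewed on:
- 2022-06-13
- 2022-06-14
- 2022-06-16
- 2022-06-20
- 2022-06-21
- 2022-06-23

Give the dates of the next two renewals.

The gap pattern 1, 2, 4, 1, 2 repeats every 3 events.
These are the Mondays, Tuesdays and Thursdays of each week.
The following Monday is 2022-06-27.
The following Tuesday is 2022-06-28.

2022-06-27, 2022-06-28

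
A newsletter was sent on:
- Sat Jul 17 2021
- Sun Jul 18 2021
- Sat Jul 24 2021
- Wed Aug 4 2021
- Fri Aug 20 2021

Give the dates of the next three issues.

Fri Sep 10 2021, Wed Oct 6 2021, Sat Nov 6 2021

The spacing grows by 5 each time: 1, 6, 11, 16 days.
Next gap: 21 days. Fri Aug 20 2021 + 21 days = Fri Sep 10 2021.
Next gap: 26 days. Fri Sep 10 2021 + 26 days = Wed Oct 6 2021.
Next gap: 31 days. Wed Oct 6 2021 + 31 days = Sat Nov 6 2021.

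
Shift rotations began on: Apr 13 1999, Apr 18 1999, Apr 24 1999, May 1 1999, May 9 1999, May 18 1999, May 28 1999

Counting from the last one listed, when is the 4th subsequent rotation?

Intervals are 5, 6, 7, 8, 9, 10 days — an arithmetic progression with common difference 1.
Next gap: 11 days. May 28 1999 + 11 days = Jun 8 1999.
Next gap: 12 days. Jun 8 1999 + 12 days = Jun 20 1999.
Next gap: 13 days. Jun 20 1999 + 13 days = Jul 3 1999.
Next gap: 14 days. Jul 3 1999 + 14 days = Jul 17 1999.

Jul 17 1999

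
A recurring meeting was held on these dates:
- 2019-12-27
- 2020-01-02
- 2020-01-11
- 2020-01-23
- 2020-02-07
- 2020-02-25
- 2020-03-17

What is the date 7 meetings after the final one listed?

2020-11-03

Intervals are 6, 9, 12, 15, 18, 21 days — an arithmetic progression with common difference 3.
Next gap: 24 days. 2020-03-17 + 24 days = 2020-04-10.
Next gap: 27 days. 2020-04-10 + 27 days = 2020-05-07.
Next gap: 30 days. 2020-05-07 + 30 days = 2020-06-06.
Next gap: 33 days. 2020-06-06 + 33 days = 2020-07-09.
Next gap: 36 days. 2020-07-09 + 36 days = 2020-08-14.
Next gap: 39 days. 2020-08-14 + 39 days = 2020-09-22.
Next gap: 42 days. 2020-09-22 + 42 days = 2020-11-03.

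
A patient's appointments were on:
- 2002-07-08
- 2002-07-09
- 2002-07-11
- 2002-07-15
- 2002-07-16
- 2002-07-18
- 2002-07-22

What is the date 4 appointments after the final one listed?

The gap pattern 1, 2, 4, 1, 2, 4 repeats every 3 events.
These are the Mondays, Tuesdays and Thursdays of each week.
Next Tuesday: 2002-07-23.
Next Thursday: 2002-07-25.
Next Monday: 2002-07-29.
The following Tuesday is 2002-07-30.

2002-07-30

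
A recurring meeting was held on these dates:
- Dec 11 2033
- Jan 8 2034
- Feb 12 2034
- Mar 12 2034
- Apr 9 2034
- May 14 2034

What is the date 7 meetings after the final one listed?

These are Sundays at 28- or 35-day spacing (28, 35, 28, 28, 35).
The pattern: 2nd Sunday of the month.
2nd Sunday of June 2034: Jun 11 2034.
2nd Sunday of July 2034: Jul 9 2034.
August 2034 — 2nd Sunday is Aug 13 2034.
2nd Sunday of September 2034: Sep 10 2034.
October 2034 — 2nd Sunday is Oct 8 2034.
2nd Sunday of November 2034: Nov 12 2034.
December 2034 — 2nd Sunday is Dec 10 2034.

Dec 10 2034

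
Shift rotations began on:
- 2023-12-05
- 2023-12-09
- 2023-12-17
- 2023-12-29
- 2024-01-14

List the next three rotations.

2024-02-03, 2024-02-27, 2024-03-26

Gaps: 4, 8, 12, 16 days — each gap is 4 larger than the previous one.
Next gap: 20 days. 2024-01-14 + 20 days = 2024-02-03.
Next gap: 24 days. 2024-02-03 + 24 days = 2024-02-27.
Next gap: 28 days. 2024-02-27 + 28 days = 2024-03-26.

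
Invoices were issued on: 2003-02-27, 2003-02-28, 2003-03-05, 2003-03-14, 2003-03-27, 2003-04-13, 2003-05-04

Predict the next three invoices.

Intervals are 1, 5, 9, 13, 17, 21 days — an arithmetic progression with common difference 4.
Next gap: 25 days. 2003-05-04 + 25 days = 2003-05-29.
Next gap: 29 days. 2003-05-29 + 29 days = 2003-06-27.
Next gap: 33 days. 2003-06-27 + 33 days = 2003-07-30.

2003-05-29, 2003-06-27, 2003-07-30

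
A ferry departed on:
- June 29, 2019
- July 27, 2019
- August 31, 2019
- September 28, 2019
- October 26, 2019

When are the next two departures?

Every date is a Saturday; gaps 28, 35, 28, 28 days.
Each is the last Saturday of its month (at least one falls on the 29th or later, ruling out '4th Saturday').
November 2019 ends with Saturday November 30, 2019.
December 2019 ends with Saturday December 28, 2019.

November 30, 2019; December 28, 2019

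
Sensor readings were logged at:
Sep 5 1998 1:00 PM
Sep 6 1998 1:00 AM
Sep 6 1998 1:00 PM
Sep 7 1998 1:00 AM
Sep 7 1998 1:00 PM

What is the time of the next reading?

Sep 8 1998 1:00 AM

The interval is a steady 12 hours (12, 12, 12, 12).
Sep 7 1998 1:00 PM + 12 h = Sep 8 1998 1:00 AM.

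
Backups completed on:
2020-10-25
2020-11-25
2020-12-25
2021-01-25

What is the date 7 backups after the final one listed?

2021-08-25

The day-of-month is always 25 (31, 30, 31 days between events).
So this recurs on the 25th of each month.
Next: February 2021 → 2021-02-25.
March 2021: 2021-03-25.
Next: April 2021 → 2021-04-25.
May 2021: 2021-05-25.
Next: June 2021 → 2021-06-25.
July 2021: 2021-07-25.
August 2021: 2021-08-25.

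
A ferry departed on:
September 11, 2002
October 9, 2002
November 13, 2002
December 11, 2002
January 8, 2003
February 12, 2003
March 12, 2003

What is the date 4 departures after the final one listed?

July 9, 2003

Gaps: 28, 35, 28, 28, 35, 28 days — a mix of 28 and 35. Every date is a Wednesday.
Each is the 2nd Wednesday of its month.
April 2003 — 2nd Wednesday is April 9, 2003.
2nd Wednesday of May 2003: May 14, 2003.
June 2003 — 2nd Wednesday is June 11, 2003.
2nd Wednesday of July 2003: July 9, 2003.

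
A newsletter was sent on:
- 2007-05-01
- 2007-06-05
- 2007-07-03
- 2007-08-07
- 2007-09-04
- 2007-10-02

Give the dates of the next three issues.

Gaps: 35, 28, 35, 28, 28 days — a mix of 28 and 35. Every date is a Tuesday.
Each is the 1st Tuesday of its month.
1st Tuesday of November 2007: 2007-11-06.
December 2007 — 1st Tuesday is 2007-12-04.
January 2008 — 1st Tuesday is 2008-01-01.

2007-11-06, 2007-12-04, 2008-01-01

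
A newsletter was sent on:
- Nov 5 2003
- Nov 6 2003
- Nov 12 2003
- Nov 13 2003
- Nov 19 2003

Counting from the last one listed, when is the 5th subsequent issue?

Every event lands on a Wednesday or Thursday (gaps cycle 1, 6, 1, 6).
So the schedule is: every Wednesday and Thursday.
Next Thursday: Nov 20 2003.
Next Wednesday: Nov 26 2003.
The following Thursday is Nov 27 2003.
The following Wednesday is Dec 3 2003.
Next Thursday: Dec 4 2003.

Dec 4 2003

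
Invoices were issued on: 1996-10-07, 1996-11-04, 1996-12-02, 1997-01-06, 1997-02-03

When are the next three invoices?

1997-03-03, 1997-04-07, 1997-05-05

Gaps: 28, 28, 35, 28 days — a mix of 28 and 35. Every date is a Monday.
Each is the 1st Monday of its month.
1st Monday of March 1997: 1997-03-03.
April 1997 — 1st Monday is 1997-04-07.
1st Monday of May 1997: 1997-05-05.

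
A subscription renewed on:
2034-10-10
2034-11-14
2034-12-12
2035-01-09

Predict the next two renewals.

2035-02-13, 2035-03-13

All dates are Tuesdays, 35, 28, 28 days apart.
Specifically, the 2nd Tuesday of each month.
2nd Tuesday of February 2035: 2035-02-13.
2nd Tuesday of March 2035: 2035-03-13.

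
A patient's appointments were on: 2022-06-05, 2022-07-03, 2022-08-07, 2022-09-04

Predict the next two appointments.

2022-10-02, 2022-11-06

Gaps: 28, 35, 28 days — a mix of 28 and 35. Every date is a Sunday.
Each is the 1st Sunday of its month.
October 2022 — 1st Sunday is 2022-10-02.
November 2022 — 1st Sunday is 2022-11-06.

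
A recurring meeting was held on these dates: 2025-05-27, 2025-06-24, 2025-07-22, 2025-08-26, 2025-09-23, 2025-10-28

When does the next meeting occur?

These are Tuesdays at 28- or 35-day spacing (28, 28, 35, 28, 35).
The pattern: 4th Tuesday of the month.
November 2025 — 4th Tuesday is 2025-11-25.

2025-11-25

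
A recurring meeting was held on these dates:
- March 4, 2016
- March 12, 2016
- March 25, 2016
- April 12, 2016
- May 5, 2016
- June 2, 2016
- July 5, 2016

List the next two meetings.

Gaps: 8, 13, 18, 23, 28, 33 days — each gap is 5 larger than the previous one.
Next gap: 38 days. July 5, 2016 + 38 days = August 12, 2016.
Next gap: 43 days. August 12, 2016 + 43 days = September 24, 2016.

August 12, 2016; September 24, 2016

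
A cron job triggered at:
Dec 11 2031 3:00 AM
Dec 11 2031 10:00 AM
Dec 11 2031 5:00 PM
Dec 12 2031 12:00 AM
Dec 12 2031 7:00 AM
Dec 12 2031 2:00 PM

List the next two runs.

Gaps: 7, 7, 7, 7, 7 hours — each event is 7 hours after the previous one.
Dec 12 2031 2:00 PM + 7 h = Dec 12 2031 9:00 PM.
Dec 12 2031 9:00 PM + 7 h = Dec 13 2031 4:00 AM.

Dec 12 2031 9:00 PM, Dec 13 2031 4:00 AM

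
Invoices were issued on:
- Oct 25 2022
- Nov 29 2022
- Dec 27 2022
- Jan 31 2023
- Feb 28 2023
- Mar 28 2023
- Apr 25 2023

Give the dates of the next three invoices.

These are Tuesdays with 35, 28, 35, 28, 28, 28-day gaps.
Each is the final Tuesday of its month — Nov 29 2022 is past the 28th, so '4th Tuesday' doesn't fit.
May 2023 ends with Tuesday May 30 2023.
June 2023 ends with Tuesday Jun 27 2023.
Last Tuesday of July 2023: Jul 25 2023.

May 30 2023, Jun 27 2023, Jul 25 2023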